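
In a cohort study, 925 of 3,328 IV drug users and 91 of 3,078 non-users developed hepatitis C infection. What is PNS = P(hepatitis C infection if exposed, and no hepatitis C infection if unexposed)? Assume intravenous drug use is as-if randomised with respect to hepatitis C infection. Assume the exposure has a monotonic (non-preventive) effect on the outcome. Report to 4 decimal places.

p₁ = P(outcome | exposed) = 925/3328 = 0.27794
p₀ = P(outcome | unexposed) = 91/3078 = 0.029565
Under exogeneity and monotonicity, PNS = p₁ − p₀.
PNS = 0.27794 − 0.029565 = 0.24838

PNS ≈ 0.2484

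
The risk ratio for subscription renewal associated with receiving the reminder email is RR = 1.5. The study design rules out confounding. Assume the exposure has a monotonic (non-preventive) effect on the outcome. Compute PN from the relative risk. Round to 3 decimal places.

PN ≈ 0.333

Under exogeneity and monotonicity, PN = (RR − 1) / RR = 1 − 1/RR.
PN = (1.5 − 1) / 1.5 = 0.5 / 1.5 ≈ 0.3333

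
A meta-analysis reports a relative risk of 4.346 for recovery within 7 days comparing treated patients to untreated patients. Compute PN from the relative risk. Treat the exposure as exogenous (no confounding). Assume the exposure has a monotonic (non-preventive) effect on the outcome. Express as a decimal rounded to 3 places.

Under exogeneity and monotonicity, PN = (RR − 1) / RR = 1 − 1/RR.
PN = (4.346 − 1) / 4.346 = 3.346 / 4.346 ≈ 0.7699

PN ≈ 0.770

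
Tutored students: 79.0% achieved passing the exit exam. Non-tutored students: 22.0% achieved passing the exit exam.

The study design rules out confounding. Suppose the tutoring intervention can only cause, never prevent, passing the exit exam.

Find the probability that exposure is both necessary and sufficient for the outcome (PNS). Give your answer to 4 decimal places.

PNS ≈ 0.5700

p₁ = 0.79, p₀ = 0.22.
Under exogeneity and monotonicity, PNS = p₁ − p₀.
PNS = 0.79 − 0.22 = 0.57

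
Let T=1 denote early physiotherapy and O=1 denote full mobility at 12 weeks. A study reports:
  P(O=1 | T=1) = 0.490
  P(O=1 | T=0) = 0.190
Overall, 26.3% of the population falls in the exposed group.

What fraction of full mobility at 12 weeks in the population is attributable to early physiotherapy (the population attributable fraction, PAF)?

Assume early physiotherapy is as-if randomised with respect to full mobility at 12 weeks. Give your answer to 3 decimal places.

PAF ≈ 0.293

Let p₁ = 0.49, p₀ = 0.19.
Overall risk P(Y=1) = π·p₁ + (1−π)·p₀ = 0.263×0.49 + 0.737×0.19 = 0.2689.
Under exogeneity, PAF = [P(Y=1) − p₀] / P(Y=1).
PAF = (0.2689 − 0.19) / 0.2689 ≈ 0.2934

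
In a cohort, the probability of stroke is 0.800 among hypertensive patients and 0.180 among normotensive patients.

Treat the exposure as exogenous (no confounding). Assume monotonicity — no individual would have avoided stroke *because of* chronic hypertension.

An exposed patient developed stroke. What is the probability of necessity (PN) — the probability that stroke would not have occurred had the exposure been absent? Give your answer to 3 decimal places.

PN ≈ 0.775

Let p₁ = 0.8, p₀ = 0.18.
Under exogeneity and monotonicity, PN = (p₁ − p₀) / p₁.
PN = (0.8 − 0.18) / 0.8 = 0.62 / 0.8 ≈ 0.7750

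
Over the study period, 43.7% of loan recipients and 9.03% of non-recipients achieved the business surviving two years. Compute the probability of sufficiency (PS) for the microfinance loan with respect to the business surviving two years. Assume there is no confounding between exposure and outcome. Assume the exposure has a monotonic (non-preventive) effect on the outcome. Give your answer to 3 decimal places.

PS ≈ 0.381

p₁ = 0.437, p₀ = 0.0903.
Under exogeneity and monotonicity, PS = (p₁ − p₀) / (1 − p₀).
PS = (0.437 − 0.0903) / (1 − 0.0903) = 0.3467 / 0.9097 ≈ 0.3811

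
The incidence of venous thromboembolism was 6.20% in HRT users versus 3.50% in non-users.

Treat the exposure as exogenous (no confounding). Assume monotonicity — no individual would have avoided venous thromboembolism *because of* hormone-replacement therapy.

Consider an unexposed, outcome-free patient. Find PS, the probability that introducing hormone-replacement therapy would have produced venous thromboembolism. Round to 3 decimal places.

p₁ = 0.062, p₀ = 0.035.
Under exogeneity and monotonicity, PS = (p₁ − p₀) / (1 − p₀).
PS = (0.062 − 0.035) / (1 − 0.035) = 0.027 / 0.965 ≈ 0.0280

PS ≈ 0.028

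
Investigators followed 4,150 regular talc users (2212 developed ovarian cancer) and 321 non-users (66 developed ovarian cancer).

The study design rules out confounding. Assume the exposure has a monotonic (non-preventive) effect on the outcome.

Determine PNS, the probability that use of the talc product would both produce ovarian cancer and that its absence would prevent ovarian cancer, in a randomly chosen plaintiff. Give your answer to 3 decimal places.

p₁ = P(outcome | exposed) = 2212/4150 = 0.53301
p₀ = P(outcome | unexposed) = 66/321 = 0.20561
Under exogeneity and monotonicity, PNS = p₁ − p₀.
PNS = 0.53301 − 0.20561 = 0.3274

PNS ≈ 0.327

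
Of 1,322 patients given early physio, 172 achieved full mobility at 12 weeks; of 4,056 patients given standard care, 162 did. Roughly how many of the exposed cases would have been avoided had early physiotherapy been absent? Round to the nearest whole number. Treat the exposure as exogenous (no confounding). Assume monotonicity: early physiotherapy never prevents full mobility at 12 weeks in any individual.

p₁ = P(outcome | exposed) = 172/1322 = 0.13011
p₀ = P(outcome | unexposed) = 162/4056 = 0.039941
PN = (p₁ − p₀)/p₁ = (0.13011 − 0.039941) / 0.13011 ≈ 0.69301.
Attributable cases ≈ PN × (exposed cases) = 0.69301 × 172 ≈ 119.20.

about 119 cases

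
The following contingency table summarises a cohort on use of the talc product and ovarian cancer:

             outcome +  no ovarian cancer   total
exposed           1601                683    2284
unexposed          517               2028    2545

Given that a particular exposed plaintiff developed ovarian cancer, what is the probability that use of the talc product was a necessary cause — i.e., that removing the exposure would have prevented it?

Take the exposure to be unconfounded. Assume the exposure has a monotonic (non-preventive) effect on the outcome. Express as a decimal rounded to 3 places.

p₁ = P(outcome | exposed) = 1601/2284 = 0.70096
p₀ = P(outcome | unexposed) = 517/2545 = 0.20314
Under exogeneity and monotonicity, PN = (p₁ − p₀) / p₁.
PN = (0.70096 − 0.20314) / 0.70096 = 0.49782 / 0.70096 ≈ 0.7102

PN ≈ 0.710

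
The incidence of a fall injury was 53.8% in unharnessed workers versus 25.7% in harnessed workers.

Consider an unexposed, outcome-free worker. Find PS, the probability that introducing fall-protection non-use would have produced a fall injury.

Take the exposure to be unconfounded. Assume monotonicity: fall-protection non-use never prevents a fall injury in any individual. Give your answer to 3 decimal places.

p₁ = 0.538, p₀ = 0.257.
Under exogeneity and monotonicity, PS = (p₁ − p₀) / (1 − p₀).
PS = (0.538 − 0.257) / (1 − 0.257) = 0.281 / 0.743 ≈ 0.3782

PS ≈ 0.378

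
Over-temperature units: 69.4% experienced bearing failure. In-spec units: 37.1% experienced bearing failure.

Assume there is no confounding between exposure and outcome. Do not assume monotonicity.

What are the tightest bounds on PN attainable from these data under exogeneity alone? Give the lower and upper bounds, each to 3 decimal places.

p₁ = 0.694, p₀ = 0.371.
Under exogeneity alone the bounds on PN are max{0,(p₁−p₀)/p₁} ≤ PN ≤ min{1,(1−p₀)/p₁}.
  lower = (p₁ − p₀)/p₁ = 0.323 / 0.694 ≈ 0.4654
  upper = min{1, (1 − p₀)/p₁} = 0.629 / 0.694 ≈ 0.9063

0.465 ≤ PN ≤ 0.906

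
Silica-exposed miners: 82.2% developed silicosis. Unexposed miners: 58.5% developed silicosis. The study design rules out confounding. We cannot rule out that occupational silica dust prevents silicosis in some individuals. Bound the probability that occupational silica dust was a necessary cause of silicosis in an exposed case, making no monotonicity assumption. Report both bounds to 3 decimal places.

p₁ = 0.822, p₀ = 0.585.
Under exogeneity alone the bounds on PN are max{0,(p₁−p₀)/p₁} ≤ PN ≤ min{1,(1−p₀)/p₁}.
  lower = (p₁ − p₀)/p₁ = 0.237 / 0.822 ≈ 0.2883
  upper = min{1, (1 − p₀)/p₁} = 0.415 / 0.822 ≈ 0.5049

0.288 ≤ PN ≤ 0.505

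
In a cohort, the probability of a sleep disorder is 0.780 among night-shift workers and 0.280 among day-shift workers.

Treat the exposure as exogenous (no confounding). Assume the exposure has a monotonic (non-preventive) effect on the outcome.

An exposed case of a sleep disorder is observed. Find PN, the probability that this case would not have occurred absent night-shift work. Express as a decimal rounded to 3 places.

PN ≈ 0.641

Let p₁ = 0.78, p₀ = 0.28.
Under exogeneity and monotonicity, PN = (p₁ − p₀) / p₁.
PN = (0.78 − 0.28) / 0.78 = 0.5 / 0.78 ≈ 0.6410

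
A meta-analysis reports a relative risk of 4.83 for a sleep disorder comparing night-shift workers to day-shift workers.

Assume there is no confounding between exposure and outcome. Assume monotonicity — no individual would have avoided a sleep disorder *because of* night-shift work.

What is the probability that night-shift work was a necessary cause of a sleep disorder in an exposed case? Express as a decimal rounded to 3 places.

Under exogeneity and monotonicity, PN = (RR − 1) / RR = 1 − 1/RR.
PN = (4.83 − 1) / 4.83 = 3.83 / 4.83 ≈ 0.7930

PN ≈ 0.793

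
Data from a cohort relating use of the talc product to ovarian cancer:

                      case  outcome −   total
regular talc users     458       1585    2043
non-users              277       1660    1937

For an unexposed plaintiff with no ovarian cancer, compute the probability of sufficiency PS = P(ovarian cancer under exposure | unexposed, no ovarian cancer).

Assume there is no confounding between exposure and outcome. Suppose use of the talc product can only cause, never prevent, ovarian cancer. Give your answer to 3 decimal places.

p₁ = P(outcome | exposed) = 458/2043 = 0.22418
p₀ = P(outcome | unexposed) = 277/1937 = 0.143
Under exogeneity and monotonicity, PS = (p₁ − p₀) / (1 − p₀).
PS = (0.22418 − 0.143) / (1 − 0.143) = 0.081175 / 0.857 ≈ 0.0947

PS ≈ 0.095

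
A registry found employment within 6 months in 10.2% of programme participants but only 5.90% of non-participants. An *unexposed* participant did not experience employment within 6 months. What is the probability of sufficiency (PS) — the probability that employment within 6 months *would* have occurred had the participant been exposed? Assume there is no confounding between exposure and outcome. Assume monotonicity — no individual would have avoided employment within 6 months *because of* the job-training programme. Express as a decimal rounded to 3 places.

PS ≈ 0.046

p₁ = 0.102, p₀ = 0.059.
Under exogeneity and monotonicity, PS = (p₁ − p₀) / (1 − p₀).
PS = (0.102 − 0.059) / (1 − 0.059) = 0.043 / 0.941 ≈ 0.0457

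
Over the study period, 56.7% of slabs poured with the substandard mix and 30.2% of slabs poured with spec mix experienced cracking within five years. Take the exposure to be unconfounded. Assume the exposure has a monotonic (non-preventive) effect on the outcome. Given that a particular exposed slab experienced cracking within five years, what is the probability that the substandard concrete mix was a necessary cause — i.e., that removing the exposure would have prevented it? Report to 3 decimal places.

p₁ = 0.567, p₀ = 0.302.
Under exogeneity and monotonicity, PN = (p₁ − p₀) / p₁.
PN = (0.567 − 0.302) / 0.567 = 0.265 / 0.567 ≈ 0.4674

PN ≈ 0.467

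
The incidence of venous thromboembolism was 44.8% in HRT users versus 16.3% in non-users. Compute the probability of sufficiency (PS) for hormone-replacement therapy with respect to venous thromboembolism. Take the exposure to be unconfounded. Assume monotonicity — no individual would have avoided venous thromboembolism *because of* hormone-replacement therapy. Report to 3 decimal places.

PS ≈ 0.341

p₁ = 0.448, p₀ = 0.163.
Under exogeneity and monotonicity, PS = (p₁ − p₀) / (1 − p₀).
PS = (0.448 − 0.163) / (1 − 0.163) = 0.285 / 0.837 ≈ 0.3405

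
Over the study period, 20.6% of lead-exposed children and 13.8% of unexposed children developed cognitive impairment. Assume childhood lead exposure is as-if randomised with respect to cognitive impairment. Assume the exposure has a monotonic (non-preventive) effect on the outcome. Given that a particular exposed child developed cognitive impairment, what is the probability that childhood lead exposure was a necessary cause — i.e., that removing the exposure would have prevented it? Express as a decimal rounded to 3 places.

PN ≈ 0.330

p₁ = 0.206, p₀ = 0.138.
Under exogeneity and monotonicity, PN = (p₁ − p₀) / p₁.
PN = (0.206 − 0.138) / 0.206 = 0.068 / 0.206 ≈ 0.3301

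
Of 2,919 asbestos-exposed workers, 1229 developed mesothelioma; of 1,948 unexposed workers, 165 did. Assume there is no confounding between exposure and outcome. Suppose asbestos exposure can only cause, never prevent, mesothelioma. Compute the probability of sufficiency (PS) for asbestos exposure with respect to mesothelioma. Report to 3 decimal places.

p₁ = P(outcome | exposed) = 1229/2919 = 0.42103
p₀ = P(outcome | unexposed) = 165/1948 = 0.084702
Under exogeneity and monotonicity, PS = (p₁ − p₀) / (1 − p₀).
PS = (0.42103 − 0.084702) / (1 − 0.084702) = 0.33633 / 0.9153 ≈ 0.3675

PS ≈ 0.367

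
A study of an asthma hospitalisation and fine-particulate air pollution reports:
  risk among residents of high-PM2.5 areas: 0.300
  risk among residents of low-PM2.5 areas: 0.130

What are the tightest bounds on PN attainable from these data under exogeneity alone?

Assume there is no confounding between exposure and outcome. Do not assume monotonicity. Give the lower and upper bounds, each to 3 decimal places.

Let p₁ = 0.3, p₀ = 0.13.
Under exogeneity alone the bounds on PN are max{0,(p₁−p₀)/p₁} ≤ PN ≤ min{1,(1−p₀)/p₁}.
  lower = (p₁ − p₀)/p₁ = 0.17 / 0.3 ≈ 0.5667
  upper = min{1, (1 − p₀)/p₁} = 0.87 / 0.3 ≈ 2.9000 → capped at 1

0.567 ≤ PN ≤ 1.000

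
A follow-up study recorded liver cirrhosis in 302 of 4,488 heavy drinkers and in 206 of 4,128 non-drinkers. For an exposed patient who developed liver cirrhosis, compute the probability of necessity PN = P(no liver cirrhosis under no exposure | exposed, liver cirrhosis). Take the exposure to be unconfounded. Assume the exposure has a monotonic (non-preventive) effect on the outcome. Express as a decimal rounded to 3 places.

p₁ = P(outcome | exposed) = 302/4488 = 0.067291
p₀ = P(outcome | unexposed) = 206/4128 = 0.049903
Under exogeneity and monotonicity, PN = (p₁ − p₀) / p₁.
PN = (0.067291 − 0.049903) / 0.067291 = 0.017387 / 0.067291 ≈ 0.2584

PN ≈ 0.258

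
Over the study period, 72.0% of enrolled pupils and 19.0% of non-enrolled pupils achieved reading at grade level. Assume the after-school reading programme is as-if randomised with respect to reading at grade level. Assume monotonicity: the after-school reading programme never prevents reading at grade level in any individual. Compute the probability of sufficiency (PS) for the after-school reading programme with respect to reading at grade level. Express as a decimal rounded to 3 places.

PS ≈ 0.654

p₁ = 0.72, p₀ = 0.19.
Under exogeneity and monotonicity, PS = (p₁ − p₀) / (1 − p₀).
PS = (0.72 − 0.19) / (1 − 0.19) = 0.53 / 0.81 ≈ 0.6543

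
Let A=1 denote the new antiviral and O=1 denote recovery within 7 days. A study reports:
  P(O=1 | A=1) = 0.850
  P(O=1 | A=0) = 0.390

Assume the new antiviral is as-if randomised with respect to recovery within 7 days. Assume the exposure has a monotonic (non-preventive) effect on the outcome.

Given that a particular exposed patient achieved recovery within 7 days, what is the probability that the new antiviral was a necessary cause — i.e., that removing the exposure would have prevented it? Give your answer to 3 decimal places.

PN ≈ 0.541

Let p₁ = 0.85, p₀ = 0.39.
Under exogeneity and monotonicity, PN = (p₁ − p₀) / p₁.
PN = (0.85 − 0.39) / 0.85 = 0.46 / 0.85 ≈ 0.5412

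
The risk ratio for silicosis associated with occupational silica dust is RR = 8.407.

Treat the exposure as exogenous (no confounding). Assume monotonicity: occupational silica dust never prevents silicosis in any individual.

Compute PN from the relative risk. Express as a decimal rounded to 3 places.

PN ≈ 0.881

Under exogeneity and monotonicity, PN = (RR − 1) / RR = 1 − 1/RR.
PN = (8.407 − 1) / 8.407 = 7.407 / 8.407 ≈ 0.8811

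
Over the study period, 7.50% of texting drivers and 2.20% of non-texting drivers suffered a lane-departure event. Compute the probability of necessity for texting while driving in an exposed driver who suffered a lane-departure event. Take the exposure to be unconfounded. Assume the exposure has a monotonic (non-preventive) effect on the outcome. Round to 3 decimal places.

p₁ = 0.075, p₀ = 0.022.
Under exogeneity and monotonicity, PN = (p₁ − p₀) / p₁.
PN = (0.075 − 0.022) / 0.075 = 0.053 / 0.075 ≈ 0.7067

PN ≈ 0.707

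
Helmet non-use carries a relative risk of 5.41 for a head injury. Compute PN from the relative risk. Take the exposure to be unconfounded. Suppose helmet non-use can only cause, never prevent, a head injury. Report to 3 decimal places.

PN ≈ 0.815

Under exogeneity and monotonicity, PN = (RR − 1) / RR = 1 − 1/RR.
PN = (5.41 − 1) / 5.41 = 4.41 / 5.41 ≈ 0.8152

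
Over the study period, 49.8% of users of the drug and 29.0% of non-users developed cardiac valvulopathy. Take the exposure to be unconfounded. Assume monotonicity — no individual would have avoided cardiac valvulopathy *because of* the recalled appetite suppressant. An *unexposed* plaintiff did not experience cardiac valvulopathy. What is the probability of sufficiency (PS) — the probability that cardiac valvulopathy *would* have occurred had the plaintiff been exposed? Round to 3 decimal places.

p₁ = 0.498, p₀ = 0.29.
Under exogeneity and monotonicity, PS = (p₁ − p₀) / (1 − p₀).
PS = (0.498 − 0.29) / (1 − 0.29) = 0.208 / 0.71 ≈ 0.2930

PS ≈ 0.293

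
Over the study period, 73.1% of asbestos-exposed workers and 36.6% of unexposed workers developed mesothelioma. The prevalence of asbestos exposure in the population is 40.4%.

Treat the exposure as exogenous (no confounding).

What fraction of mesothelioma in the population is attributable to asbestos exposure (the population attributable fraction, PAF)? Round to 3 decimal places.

p₁ = 0.731, p₀ = 0.366.
Overall risk P(Y=1) = π·p₁ + (1−π)·p₀ = 0.404×0.731 + 0.596×0.366 = 0.51346.
Under exogeneity, PAF = [P(Y=1) − p₀] / P(Y=1).
PAF = (0.51346 − 0.366) / 0.51346 ≈ 0.2872

PAF ≈ 0.287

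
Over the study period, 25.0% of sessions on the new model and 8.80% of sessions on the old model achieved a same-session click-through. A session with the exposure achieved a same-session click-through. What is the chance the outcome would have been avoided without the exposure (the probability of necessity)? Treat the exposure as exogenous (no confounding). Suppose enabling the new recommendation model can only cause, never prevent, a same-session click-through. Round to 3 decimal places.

p₁ = 0.25, p₀ = 0.088.
Under exogeneity and monotonicity, PN = (p₁ − p₀) / p₁.
PN = (0.25 − 0.088) / 0.25 = 0.162 / 0.25 ≈ 0.6480

PN ≈ 0.648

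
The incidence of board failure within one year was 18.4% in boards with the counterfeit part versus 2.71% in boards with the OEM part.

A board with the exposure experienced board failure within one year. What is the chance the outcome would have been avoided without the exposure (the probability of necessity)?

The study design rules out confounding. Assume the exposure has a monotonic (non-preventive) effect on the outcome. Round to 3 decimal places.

PN ≈ 0.853

p₁ = 0.184, p₀ = 0.0271.
Under exogeneity and monotonicity, PN = (p₁ − p₀) / p₁.
PN = (0.184 − 0.0271) / 0.184 = 0.1569 / 0.184 ≈ 0.8527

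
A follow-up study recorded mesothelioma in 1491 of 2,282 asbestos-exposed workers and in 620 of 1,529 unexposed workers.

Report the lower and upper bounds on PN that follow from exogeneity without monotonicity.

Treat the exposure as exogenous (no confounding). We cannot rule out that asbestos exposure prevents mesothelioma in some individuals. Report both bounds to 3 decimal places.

p₁ = P(outcome | exposed) = 1491/2282 = 0.65337
p₀ = P(outcome | unexposed) = 620/1529 = 0.40549
Under exogeneity alone the bounds on PN are max{0,(p₁−p₀)/p₁} ≤ PN ≤ min{1,(1−p₀)/p₁}.
  lower = (p₁ − p₀)/p₁ = 0.24788 / 0.65337 ≈ 0.3794
  upper = min{1, (1 − p₀)/p₁} = 0.59451 / 0.65337 ≈ 0.9099

0.379 ≤ PN ≤ 0.910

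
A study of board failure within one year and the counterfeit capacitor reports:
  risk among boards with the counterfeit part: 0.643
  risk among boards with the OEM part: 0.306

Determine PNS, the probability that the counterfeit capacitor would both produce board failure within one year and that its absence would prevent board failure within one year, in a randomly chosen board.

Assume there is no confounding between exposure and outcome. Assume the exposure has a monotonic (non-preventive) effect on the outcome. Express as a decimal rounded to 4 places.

Let p₁ = 0.643, p₀ = 0.306.
Under exogeneity and monotonicity, PNS = p₁ − p₀.
PNS = 0.643 − 0.306 = 0.337

PNS ≈ 0.3370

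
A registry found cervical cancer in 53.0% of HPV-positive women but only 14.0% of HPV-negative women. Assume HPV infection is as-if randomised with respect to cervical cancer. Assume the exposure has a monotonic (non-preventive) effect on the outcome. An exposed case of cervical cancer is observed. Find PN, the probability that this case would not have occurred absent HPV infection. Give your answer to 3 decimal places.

p₁ = 0.53, p₀ = 0.14.
Under exogeneity and monotonicity, PN = (p₁ − p₀) / p₁.
PN = (0.53 − 0.14) / 0.53 = 0.39 / 0.53 ≈ 0.7358

PN ≈ 0.736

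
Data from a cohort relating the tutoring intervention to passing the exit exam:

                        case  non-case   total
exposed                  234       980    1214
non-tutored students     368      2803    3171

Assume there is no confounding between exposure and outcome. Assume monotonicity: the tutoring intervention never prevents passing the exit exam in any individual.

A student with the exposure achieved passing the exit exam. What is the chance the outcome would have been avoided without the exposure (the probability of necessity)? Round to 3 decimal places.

p₁ = P(outcome | exposed) = 234/1214 = 0.19275
p₀ = P(outcome | unexposed) = 368/3171 = 0.11605
Under exogeneity and monotonicity, PN = (p₁ − p₀)/p₁.
PN = (0.19275 − 0.11605) / 0.19275 ≈ 0.3979

PN ≈ 0.398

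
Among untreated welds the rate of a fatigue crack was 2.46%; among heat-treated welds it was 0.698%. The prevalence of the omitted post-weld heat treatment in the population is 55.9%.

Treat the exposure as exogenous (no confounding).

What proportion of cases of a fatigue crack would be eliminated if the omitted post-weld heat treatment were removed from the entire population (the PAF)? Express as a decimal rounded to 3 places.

p₁ = 0.0246, p₀ = 0.00698.
Overall risk P(Y=1) = π·p₁ + (1−π)·p₀ = 0.559×0.0246 + 0.441×0.00698 = 0.01683.
Under exogeneity, PAF = [P(Y=1) − p₀] / P(Y=1).
PAF = (0.01683 − 0.00698) / 0.01683 ≈ 0.5853

PAF ≈ 0.585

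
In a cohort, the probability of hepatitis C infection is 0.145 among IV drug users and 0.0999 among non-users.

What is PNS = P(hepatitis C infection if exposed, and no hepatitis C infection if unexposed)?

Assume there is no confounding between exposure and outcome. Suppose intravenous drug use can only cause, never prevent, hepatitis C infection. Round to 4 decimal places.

PNS ≈ 0.0451

Let p₁ = 0.145, p₀ = 0.0999.
Under exogeneity and monotonicity, PNS = p₁ − p₀.
PNS = 0.145 − 0.0999 = 0.0451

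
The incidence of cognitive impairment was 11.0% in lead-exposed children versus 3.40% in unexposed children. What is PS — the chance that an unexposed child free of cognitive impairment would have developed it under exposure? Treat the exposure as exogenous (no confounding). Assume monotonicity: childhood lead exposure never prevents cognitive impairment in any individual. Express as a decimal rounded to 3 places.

p₁ = 0.11, p₀ = 0.034.
Under exogeneity and monotonicity, PS = (p₁ − p₀) / (1 − p₀).
PS = (0.11 − 0.034) / (1 − 0.034) = 0.076 / 0.966 ≈ 0.0787

PS ≈ 0.079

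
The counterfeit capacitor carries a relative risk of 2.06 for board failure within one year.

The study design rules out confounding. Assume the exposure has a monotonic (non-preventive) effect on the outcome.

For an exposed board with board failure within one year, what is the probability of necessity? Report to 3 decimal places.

PN ≈ 0.515

Under exogeneity and monotonicity, PN = (RR − 1) / RR = 1 − 1/RR.
PN = (2.06 − 1) / 2.06 = 1.06 / 2.06 ≈ 0.5146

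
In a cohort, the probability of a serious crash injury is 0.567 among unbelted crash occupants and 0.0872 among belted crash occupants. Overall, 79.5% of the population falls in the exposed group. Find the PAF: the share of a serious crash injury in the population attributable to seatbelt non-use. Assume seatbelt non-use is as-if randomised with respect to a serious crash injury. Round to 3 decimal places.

PAF ≈ 0.814

Let p₁ = 0.567, p₀ = 0.0872.
Overall risk P(Y=1) = π·p₁ + (1−π)·p₀ = 0.795×0.567 + 0.205×0.0872 = 0.46864.
Under exogeneity, PAF = [P(Y=1) − p₀] / P(Y=1).
PAF = (0.46864 − 0.0872) / 0.46864 ≈ 0.8139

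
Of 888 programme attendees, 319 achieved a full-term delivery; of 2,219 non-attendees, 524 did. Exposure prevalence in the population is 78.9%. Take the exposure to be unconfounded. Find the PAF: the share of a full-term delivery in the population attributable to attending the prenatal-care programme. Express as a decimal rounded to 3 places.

p₁ = P(outcome | exposed) = 319/888 = 0.35923
p₀ = P(outcome | unexposed) = 524/2219 = 0.23614
Overall risk P(Y=1) = π·p₁ + (1−π)·p₀ = 0.789×0.35923 + 0.211×0.23614 = 0.33326.
Under exogeneity, PAF = [P(Y=1) − p₀] / P(Y=1).
PAF = (0.33326 − 0.23614) / 0.33326 ≈ 0.2914

PAF ≈ 0.291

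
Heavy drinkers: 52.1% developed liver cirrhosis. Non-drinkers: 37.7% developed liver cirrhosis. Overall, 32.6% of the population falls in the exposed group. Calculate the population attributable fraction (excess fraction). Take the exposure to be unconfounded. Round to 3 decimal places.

p₁ = 0.521, p₀ = 0.377.
Overall risk P(Y=1) = π·p₁ + (1−π)·p₀ = 0.326×0.521 + 0.674×0.377 = 0.42394.
Under exogeneity, PAF = [P(Y=1) − p₀] / P(Y=1).
PAF = (0.42394 − 0.377) / 0.42394 ≈ 0.1107

PAF ≈ 0.111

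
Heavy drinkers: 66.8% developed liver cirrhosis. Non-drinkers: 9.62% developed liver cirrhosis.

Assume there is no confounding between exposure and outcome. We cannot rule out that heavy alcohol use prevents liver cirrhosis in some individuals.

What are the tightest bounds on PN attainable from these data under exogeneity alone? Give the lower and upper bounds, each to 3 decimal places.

0.856 ≤ PN ≤ 1.000

p₁ = 0.668, p₀ = 0.0962.
Under exogeneity alone the bounds on PN are max{0,(p₁−p₀)/p₁} ≤ PN ≤ min{1,(1−p₀)/p₁}.
  lower = (p₁ − p₀)/p₁ = 0.5718 / 0.668 ≈ 0.8560
  upper = min{1, (1 − p₀)/p₁} = 0.9038 / 0.668 ≈ 1.3530 → capped at 1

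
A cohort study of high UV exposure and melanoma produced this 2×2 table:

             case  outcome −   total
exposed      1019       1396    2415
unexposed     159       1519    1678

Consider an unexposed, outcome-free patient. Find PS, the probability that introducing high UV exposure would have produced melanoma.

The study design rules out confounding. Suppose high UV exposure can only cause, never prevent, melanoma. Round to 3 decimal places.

PS ≈ 0.361

p₁ = P(outcome | exposed) = 1019/2415 = 0.42195
p₀ = P(outcome | unexposed) = 159/1678 = 0.094756
Under exogeneity and monotonicity, PS = (p₁ − p₀)/(1 − p₀).
PS = (0.42195 − 0.094756) / 0.90524 ≈ 0.3614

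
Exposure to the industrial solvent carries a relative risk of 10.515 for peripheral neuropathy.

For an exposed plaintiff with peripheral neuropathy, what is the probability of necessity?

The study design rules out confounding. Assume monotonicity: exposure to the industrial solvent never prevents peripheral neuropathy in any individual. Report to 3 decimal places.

PN ≈ 0.905

Under exogeneity and monotonicity, PN = (RR − 1) / RR = 1 − 1/RR.
PN = (10.515 − 1) / 10.515 = 9.515 / 10.515 ≈ 0.9049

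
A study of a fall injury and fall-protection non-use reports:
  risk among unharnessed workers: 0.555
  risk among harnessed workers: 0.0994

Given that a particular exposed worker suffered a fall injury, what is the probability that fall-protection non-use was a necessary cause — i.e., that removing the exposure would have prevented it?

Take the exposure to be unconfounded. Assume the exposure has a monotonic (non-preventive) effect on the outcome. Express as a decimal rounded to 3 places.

Let p₁ = 0.555, p₀ = 0.0994.
Under exogeneity and monotonicity, PN = (p₁ − p₀) / p₁.
PN = (0.555 − 0.0994) / 0.555 = 0.4556 / 0.555 ≈ 0.8209

PN ≈ 0.821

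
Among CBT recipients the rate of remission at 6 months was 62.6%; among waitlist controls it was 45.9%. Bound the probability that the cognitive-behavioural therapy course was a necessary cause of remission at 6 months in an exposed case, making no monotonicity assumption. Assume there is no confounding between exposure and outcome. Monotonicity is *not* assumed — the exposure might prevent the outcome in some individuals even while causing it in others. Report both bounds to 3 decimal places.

p₁ = 0.626, p₀ = 0.459.
Under exogeneity alone the bounds on PN are max{0,(p₁−p₀)/p₁} ≤ PN ≤ min{1,(1−p₀)/p₁}.
  lower = (p₁ − p₀)/p₁ = 0.167 / 0.626 ≈ 0.2668
  upper = min{1, (1 − p₀)/p₁} = 0.541 / 0.626 ≈ 0.8642

0.267 ≤ PN ≤ 0.864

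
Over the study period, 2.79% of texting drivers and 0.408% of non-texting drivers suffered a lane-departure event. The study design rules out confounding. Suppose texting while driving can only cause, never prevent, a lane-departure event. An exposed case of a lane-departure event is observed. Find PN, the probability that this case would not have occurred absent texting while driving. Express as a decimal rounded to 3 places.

p₁ = 0.0279, p₀ = 0.00408.
Under exogeneity and monotonicity, PN = (p₁ − p₀) / p₁.
PN = (0.0279 − 0.00408) / 0.0279 = 0.02382 / 0.0279 ≈ 0.8538

PN ≈ 0.854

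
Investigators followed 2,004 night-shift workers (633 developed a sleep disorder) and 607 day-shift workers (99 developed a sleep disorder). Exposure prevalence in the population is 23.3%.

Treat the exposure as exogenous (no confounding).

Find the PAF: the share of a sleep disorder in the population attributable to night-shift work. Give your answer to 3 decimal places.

p₁ = P(outcome | exposed) = 633/2004 = 0.31587
p₀ = P(outcome | unexposed) = 99/607 = 0.1631
Overall risk P(Y=1) = π·p₁ + (1−π)·p₀ = 0.233×0.31587 + 0.767×0.1631 = 0.19869.
Under exogeneity, PAF = [P(Y=1) − p₀] / P(Y=1).
PAF = (0.19869 − 0.1631) / 0.19869 ≈ 0.1791

PAF ≈ 0.179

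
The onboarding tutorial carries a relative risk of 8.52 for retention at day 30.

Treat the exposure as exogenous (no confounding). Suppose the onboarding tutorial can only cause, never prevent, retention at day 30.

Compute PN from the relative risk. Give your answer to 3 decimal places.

PN ≈ 0.883

Under exogeneity and monotonicity, PN = (RR − 1) / RR = 1 − 1/RR.
PN = (8.52 − 1) / 8.52 = 7.52 / 8.52 ≈ 0.8826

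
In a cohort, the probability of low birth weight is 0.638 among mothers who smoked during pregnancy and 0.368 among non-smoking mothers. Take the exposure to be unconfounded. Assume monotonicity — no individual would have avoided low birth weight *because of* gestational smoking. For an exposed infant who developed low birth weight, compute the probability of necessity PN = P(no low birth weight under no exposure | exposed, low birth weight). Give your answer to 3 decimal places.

PN ≈ 0.423

Let p₁ = 0.638, p₀ = 0.368.
Under exogeneity and monotonicity, PN = (p₁ − p₀) / p₁.
PN = (0.638 − 0.368) / 0.638 = 0.27 / 0.638 ≈ 0.4232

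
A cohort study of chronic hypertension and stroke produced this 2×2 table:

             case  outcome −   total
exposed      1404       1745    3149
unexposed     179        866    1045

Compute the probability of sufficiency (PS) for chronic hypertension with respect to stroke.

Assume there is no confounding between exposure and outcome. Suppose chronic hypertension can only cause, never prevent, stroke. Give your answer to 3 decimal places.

p₁ = P(outcome | exposed) = 1404/3149 = 0.44586
p₀ = P(outcome | unexposed) = 179/1045 = 0.17129
Under exogeneity and monotonicity, PS = (p₁ − p₀)/(1 − p₀).
PS = (0.44586 − 0.17129) / 0.82871 ≈ 0.3313

PS ≈ 0.331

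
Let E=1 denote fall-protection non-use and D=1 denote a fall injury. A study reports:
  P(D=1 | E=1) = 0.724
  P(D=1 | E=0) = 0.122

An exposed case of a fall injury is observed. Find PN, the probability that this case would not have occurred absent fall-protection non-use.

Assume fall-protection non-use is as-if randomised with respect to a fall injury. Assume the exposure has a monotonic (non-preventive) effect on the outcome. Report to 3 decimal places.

PN ≈ 0.831

Let p₁ = 0.724, p₀ = 0.122.
Under exogeneity and monotonicity, PN = (p₁ − p₀) / p₁.
PN = (0.724 − 0.122) / 0.724 = 0.602 / 0.724 ≈ 0.8315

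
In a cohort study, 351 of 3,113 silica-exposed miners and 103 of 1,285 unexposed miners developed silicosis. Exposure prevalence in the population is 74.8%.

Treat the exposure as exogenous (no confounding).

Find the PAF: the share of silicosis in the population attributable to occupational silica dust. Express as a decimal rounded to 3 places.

p₁ = P(outcome | exposed) = 351/3113 = 0.11275
p₀ = P(outcome | unexposed) = 103/1285 = 0.080156
Overall risk P(Y=1) = π·p₁ + (1−π)·p₀ = 0.748×0.11275 + 0.252×0.080156 = 0.10454.
Under exogeneity, PAF = [P(Y=1) − p₀] / P(Y=1).
PAF = (0.10454 − 0.080156) / 0.10454 ≈ 0.2332

PAF ≈ 0.233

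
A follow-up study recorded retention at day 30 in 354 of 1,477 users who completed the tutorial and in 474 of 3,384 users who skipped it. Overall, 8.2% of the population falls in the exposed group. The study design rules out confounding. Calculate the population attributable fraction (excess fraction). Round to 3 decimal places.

PAF ≈ 0.055

p₁ = P(outcome | exposed) = 354/1477 = 0.23968
p₀ = P(outcome | unexposed) = 474/3384 = 0.14007
Overall risk P(Y=1) = π·p₁ + (1−π)·p₀ = 0.082×0.23968 + 0.918×0.14007 = 0.14824.
Under exogeneity, PAF = [P(Y=1) − p₀] / P(Y=1).
PAF = (0.14824 − 0.14007) / 0.14824 ≈ 0.0551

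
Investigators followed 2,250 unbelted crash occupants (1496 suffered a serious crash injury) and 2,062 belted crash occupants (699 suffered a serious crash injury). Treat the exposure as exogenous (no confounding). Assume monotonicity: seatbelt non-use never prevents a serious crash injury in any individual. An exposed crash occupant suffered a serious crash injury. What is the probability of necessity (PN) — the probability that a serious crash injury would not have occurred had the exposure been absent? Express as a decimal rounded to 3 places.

PN ≈ 0.490

p₁ = P(outcome | exposed) = 1496/2250 = 0.66489
p₀ = P(outcome | unexposed) = 699/2062 = 0.33899
Under exogeneity and monotonicity, PN = (p₁ − p₀) / p₁.
PN = (0.66489 − 0.33899) / 0.66489 = 0.3259 / 0.66489 ≈ 0.4902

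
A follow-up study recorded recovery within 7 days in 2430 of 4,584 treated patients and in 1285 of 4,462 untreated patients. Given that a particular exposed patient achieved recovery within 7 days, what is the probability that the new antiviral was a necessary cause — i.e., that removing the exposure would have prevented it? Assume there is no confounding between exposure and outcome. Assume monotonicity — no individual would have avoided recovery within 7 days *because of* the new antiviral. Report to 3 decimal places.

p₁ = P(outcome | exposed) = 2430/4584 = 0.5301
p₀ = P(outcome | unexposed) = 1285/4462 = 0.28799
Under exogeneity and monotonicity, PN = (p₁ − p₀) / p₁.
PN = (0.5301 − 0.28799) / 0.5301 = 0.24212 / 0.5301 ≈ 0.4567

PN ≈ 0.457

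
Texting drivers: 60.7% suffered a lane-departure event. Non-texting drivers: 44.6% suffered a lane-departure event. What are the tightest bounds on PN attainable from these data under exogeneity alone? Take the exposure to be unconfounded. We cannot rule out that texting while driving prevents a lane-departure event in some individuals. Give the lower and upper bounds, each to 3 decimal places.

0.265 ≤ PN ≤ 0.913

p₁ = 0.607, p₀ = 0.446.
Under exogeneity alone the bounds on PN are max{0,(p₁−p₀)/p₁} ≤ PN ≤ min{1,(1−p₀)/p₁}.
  lower = (p₁ − p₀)/p₁ = 0.161 / 0.607 ≈ 0.2652
  upper = min{1, (1 − p₀)/p₁} = 0.554 / 0.607 ≈ 0.9127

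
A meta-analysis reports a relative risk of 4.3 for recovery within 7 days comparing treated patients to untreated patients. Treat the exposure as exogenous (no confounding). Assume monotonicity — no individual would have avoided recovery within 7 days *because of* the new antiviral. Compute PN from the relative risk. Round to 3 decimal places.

Under exogeneity and monotonicity, PN = (RR − 1) / RR = 1 − 1/RR.
PN = (4.3 − 1) / 4.3 = 3.3 / 4.3 ≈ 0.7674

PN ≈ 0.767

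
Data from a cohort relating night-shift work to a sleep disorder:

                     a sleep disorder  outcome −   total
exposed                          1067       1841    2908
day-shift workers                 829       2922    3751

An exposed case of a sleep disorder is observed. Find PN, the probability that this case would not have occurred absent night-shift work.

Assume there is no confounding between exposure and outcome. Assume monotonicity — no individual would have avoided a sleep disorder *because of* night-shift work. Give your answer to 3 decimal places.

p₁ = P(outcome | exposed) = 1067/2908 = 0.36692
p₀ = P(outcome | unexposed) = 829/3751 = 0.22101
Under exogeneity and monotonicity, PN = (p₁ − p₀) / p₁.
PN = (0.36692 − 0.22101) / 0.36692 = 0.14591 / 0.36692 ≈ 0.3977

PN ≈ 0.398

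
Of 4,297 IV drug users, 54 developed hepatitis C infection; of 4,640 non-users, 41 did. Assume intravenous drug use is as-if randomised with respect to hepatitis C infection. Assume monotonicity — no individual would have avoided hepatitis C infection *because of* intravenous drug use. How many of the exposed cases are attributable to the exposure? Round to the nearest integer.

about 16 cases

p₁ = P(outcome | exposed) = 54/4297 = 0.012567
p₀ = P(outcome | unexposed) = 41/4640 = 0.0088362
PN = (p₁ − p₀)/p₁ = (0.012567 − 0.0088362) / 0.012567 ≈ 0.29687.
Attributable cases ≈ PN × (exposed cases) = 0.29687 × 54 ≈ 16.03.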